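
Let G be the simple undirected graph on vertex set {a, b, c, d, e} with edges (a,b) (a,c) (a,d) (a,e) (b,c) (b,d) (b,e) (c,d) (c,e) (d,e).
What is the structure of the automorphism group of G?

Every vertex has degree 4, so G is the complete graph K_5. Any permutation of the 5 vertices preserves K_5, so Aut(K_5) = S_5 of order 5! = 120.

the symmetric group on 5 letters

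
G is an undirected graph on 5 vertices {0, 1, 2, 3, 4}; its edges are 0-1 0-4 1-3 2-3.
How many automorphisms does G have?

The degree sequence is [2, 2, 1, 2, 1]; the two degree-1 vertices 2 and 4 are the ends of a path, so G = P_5. The only nontrivial automorphism of a path is the end-to-end reflection, so Aut(G) ≅ Z_2.

2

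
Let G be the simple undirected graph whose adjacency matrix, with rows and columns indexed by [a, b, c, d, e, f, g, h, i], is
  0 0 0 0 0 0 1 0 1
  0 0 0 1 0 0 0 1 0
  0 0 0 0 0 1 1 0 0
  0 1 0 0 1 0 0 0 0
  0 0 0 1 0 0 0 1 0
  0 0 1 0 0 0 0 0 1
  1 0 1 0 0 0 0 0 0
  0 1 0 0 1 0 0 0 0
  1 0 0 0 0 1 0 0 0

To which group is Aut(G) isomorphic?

D_4 × D_5

G has two connected components, {a, c, f, g, i} and {b, d, e, h}; each is 2-regular, so G = C_5 ⊔ C_4. No automorphism exchanges components of different sizes, hence Aut(G) is the direct product D_4 × D_5, order 80.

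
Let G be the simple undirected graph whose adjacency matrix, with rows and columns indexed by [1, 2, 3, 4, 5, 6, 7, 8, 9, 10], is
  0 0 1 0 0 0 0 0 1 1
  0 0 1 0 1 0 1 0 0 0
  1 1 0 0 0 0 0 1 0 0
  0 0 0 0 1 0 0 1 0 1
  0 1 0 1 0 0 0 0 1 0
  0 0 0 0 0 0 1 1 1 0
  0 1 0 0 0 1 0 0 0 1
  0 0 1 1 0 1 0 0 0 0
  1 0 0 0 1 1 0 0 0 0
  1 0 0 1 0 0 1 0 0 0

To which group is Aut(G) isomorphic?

the symmetric group S_5

G is 3-regular on 10 vertices with no triangles and no 4-cycles (girth 5): this is the Petersen graph. Viewing the Petersen graph as the Kneser graph K(5,2) — vertices are 2-subsets of {1,…,5}, edges join disjoint pairs — its automorphisms are exactly the permutations of the 5-element set, so Aut ≅ S_5 of order 120.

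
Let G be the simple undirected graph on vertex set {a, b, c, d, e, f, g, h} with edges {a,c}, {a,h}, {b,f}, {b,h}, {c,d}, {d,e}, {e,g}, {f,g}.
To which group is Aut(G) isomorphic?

G is 2-regular and connected on 8 vertices, i.e. the cycle C_8. C_8 has 8 rotations and 8 reflections, so Aut(C_8) ≅ D_8 of order 16.

D_8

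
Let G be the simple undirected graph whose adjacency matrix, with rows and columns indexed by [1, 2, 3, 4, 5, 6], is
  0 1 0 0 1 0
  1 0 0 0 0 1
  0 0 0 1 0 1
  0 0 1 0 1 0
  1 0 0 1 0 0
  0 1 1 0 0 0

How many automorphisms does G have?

Every vertex has degree 2 and the graph is connected, so G is the 6-cycle C_6. C_6 has 6 rotations and 6 reflections, so Aut(C_6) ≅ D_6 of order 12.

12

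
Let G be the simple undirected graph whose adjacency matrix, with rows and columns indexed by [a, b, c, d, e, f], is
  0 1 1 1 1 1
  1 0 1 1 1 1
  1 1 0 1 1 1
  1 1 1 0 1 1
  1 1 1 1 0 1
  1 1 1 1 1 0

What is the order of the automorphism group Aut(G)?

720

Every vertex has degree 5, so G is the complete graph K_6. Any permutation of the 6 vertices preserves K_6, so Aut(K_6) = S_6 of order 6! = 720.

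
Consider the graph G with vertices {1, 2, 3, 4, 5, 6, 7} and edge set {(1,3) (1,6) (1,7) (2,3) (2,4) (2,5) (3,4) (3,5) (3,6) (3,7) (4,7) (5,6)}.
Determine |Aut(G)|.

12

Vertex 3 is the unique vertex of degree 6; the remaining 6 vertices each have degree 3 and induce a cycle, so G is the wheel on 7 vertices with hub 3. With the hub fixed, the remaining symmetry is that of the rim cycle C_6, giving the dihedral group D_6.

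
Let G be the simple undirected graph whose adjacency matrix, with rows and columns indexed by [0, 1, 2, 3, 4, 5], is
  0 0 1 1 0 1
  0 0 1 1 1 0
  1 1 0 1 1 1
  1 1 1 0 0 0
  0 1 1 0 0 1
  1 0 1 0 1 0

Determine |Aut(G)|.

10

Vertex 2 is the unique vertex of degree 5; the remaining 5 vertices each have degree 3 and induce a cycle, so G is the wheel on 6 vertices with hub 2. Every automorphism fixes the hub and acts on the rim 5-cycle, so Aut(G) ≅ Aut(C_5) = D_5 of order 10.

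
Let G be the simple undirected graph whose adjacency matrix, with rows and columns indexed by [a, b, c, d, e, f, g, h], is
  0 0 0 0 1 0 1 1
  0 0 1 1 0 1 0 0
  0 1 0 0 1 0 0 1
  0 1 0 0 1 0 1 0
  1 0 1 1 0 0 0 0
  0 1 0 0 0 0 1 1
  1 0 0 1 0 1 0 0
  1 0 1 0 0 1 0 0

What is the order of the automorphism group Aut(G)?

G is 3-regular and bipartite on 2^3 = 8 vertices with girth 4; it is the hypercube graph Q_3. Aut(Q_3) consists of the signed permutations of the 3 coordinate axes: 3! permutations times 2^3 sign flips, so |Aut| = 2^3·3! = 48.

48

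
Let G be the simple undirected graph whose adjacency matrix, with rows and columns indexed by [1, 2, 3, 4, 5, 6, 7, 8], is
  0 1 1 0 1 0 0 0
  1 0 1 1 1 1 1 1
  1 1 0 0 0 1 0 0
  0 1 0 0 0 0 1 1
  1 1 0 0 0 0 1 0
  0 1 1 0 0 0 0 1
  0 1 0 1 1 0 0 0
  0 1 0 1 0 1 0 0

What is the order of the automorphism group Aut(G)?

14

Vertex 2 is the unique vertex of degree 7; the remaining 7 vertices each have degree 3 and induce a cycle, so G is the wheel on 8 vertices with hub 2. Every automorphism fixes the hub and acts on the rim 7-cycle, so Aut(G) ≅ Aut(C_7) = D_7 of order 14.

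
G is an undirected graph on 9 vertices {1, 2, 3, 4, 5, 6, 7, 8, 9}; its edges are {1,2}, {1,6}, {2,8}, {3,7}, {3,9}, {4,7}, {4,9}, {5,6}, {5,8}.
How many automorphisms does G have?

G has two connected components, {1, 2, 5, 6, 8} and {3, 4, 7, 9}; each is 2-regular, so G = C_5 ⊔ C_4. The components are non-isomorphic (different sizes), so Aut(G) = Aut(C_5) × Aut(C_4) = D_5 × D_4 of order 10·8 = 80.

80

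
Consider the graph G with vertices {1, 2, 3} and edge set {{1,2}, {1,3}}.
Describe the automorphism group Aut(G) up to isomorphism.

The degree sequence is [2, 1, 1]; the two degree-1 vertices 2 and 3 are the ends of a path, so G = P_3. The only nontrivial automorphism of a path is the end-to-end reflection, so Aut(G) ≅ Z_2.

Z_2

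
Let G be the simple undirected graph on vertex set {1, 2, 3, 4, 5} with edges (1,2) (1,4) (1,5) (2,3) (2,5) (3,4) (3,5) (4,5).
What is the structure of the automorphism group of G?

D_4

Vertex 5 is the unique vertex of degree 4; the remaining 4 vertices each have degree 3 and induce a cycle, so G is the wheel on 5 vertices with hub 5. With the hub fixed, the remaining symmetry is that of the rim cycle C_4, giving the dihedral group D_4.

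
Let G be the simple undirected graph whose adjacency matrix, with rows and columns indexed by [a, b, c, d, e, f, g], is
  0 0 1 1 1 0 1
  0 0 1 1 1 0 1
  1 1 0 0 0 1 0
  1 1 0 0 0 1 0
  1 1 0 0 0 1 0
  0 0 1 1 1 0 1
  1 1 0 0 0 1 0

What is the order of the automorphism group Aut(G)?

144

The vertices split by degree into {a, b, f} (degree 4) and {c, d, e, g} (degree 3); every edge runs between the two parts, so G is the complete bipartite graph K_{3,4}. The parts have unequal sizes, so no automorphism swaps them; each part is permuted independently, giving S_3 × S_4 of order 3!·4! = 144.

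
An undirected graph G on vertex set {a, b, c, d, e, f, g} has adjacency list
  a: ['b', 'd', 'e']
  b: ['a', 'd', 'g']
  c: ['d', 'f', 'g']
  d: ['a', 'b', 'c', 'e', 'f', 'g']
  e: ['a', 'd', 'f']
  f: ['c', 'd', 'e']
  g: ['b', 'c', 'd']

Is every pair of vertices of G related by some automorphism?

Vertex d is the only vertex of degree 6, so every automorphism fixes it; G is not vertex-transitive.

No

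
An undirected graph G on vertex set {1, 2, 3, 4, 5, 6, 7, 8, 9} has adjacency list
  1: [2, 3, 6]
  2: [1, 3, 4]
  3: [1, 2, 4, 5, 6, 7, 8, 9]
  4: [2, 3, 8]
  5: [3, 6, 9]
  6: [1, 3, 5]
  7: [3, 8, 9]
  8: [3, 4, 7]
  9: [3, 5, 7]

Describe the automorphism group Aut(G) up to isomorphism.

Vertex 3 is the unique vertex of degree 8; the remaining 8 vertices each have degree 3 and induce a cycle, so G is the wheel on 9 vertices with hub 3. Every automorphism fixes the hub and acts on the rim 8-cycle, so Aut(G) ≅ Aut(C_8) = D_8 of order 16.

D_8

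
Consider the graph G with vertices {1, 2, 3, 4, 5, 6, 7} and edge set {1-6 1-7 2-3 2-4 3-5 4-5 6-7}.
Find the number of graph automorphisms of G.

G has two connected components, {2, 3, 4, 5} and {1, 6, 7}; each is 2-regular, so G = C_4 ⊔ C_3. The components are non-isomorphic (different sizes), so Aut(G) = Aut(C_4) × Aut(C_3) = D_4 × D_3 of order 8·6 = 48.

48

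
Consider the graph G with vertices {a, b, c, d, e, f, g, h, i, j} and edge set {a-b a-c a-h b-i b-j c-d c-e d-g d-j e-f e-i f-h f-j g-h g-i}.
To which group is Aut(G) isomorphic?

S_5

G is 3-regular on 10 vertices with no triangles and no 4-cycles (girth 5): this is the Petersen graph. It is a classical fact that the Petersen graph has automorphism group S_5 (order 120), arising from its description as the Kneser graph K(5,2).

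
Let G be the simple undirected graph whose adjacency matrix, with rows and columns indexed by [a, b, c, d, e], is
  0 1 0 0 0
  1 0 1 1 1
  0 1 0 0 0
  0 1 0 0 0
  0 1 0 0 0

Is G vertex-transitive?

Vertex b is the only vertex of degree 4, so every automorphism fixes it; G is not vertex-transitive.

No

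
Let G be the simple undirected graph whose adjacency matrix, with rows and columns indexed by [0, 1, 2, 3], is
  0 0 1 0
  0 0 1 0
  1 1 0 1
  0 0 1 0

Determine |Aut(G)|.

Vertex 2 has degree 3 and every other vertex has degree 1, so G is the star K_{1,3} with centre 2. The 3 leaves are pairwise interchangeable while the centre is fixed, giving Aut(G) = S_3.

6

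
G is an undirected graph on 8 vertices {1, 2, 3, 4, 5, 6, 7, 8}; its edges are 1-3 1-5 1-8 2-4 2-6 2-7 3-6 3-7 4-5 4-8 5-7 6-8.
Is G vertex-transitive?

Yes

G is 3-regular and bipartite on 2^3 = 8 vertices with girth 4; it is the hypercube graph Q_3. The symmetry group of the 3-cube is the hyperoctahedral group B_3 = Z_2 ≀ S_3, of order 2^3·3! = 48. Under this action every vertex can be carried to every other, so G is vertex-transitive.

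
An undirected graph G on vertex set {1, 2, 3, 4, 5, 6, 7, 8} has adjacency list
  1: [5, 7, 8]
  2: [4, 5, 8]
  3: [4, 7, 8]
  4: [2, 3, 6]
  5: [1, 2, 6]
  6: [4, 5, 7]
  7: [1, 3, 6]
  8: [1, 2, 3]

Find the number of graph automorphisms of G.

48

G is 3-regular and bipartite on 2^3 = 8 vertices with girth 4; it is the hypercube graph Q_3. The symmetry group of the 3-cube is the hyperoctahedral group B_3 = Z_2 ≀ S_3, of order 2^3·3! = 48.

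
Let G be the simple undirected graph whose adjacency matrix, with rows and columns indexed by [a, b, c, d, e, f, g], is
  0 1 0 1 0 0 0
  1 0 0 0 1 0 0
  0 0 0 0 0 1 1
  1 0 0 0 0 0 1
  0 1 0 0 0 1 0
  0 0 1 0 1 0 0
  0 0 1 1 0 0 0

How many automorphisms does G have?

Every vertex has degree 2 and the graph is connected, so G is the 7-cycle C_7. The automorphisms of the 7-cycle are exactly the symmetries of a regular 7-gon: the dihedral group D_7, |D_7| = 14.

14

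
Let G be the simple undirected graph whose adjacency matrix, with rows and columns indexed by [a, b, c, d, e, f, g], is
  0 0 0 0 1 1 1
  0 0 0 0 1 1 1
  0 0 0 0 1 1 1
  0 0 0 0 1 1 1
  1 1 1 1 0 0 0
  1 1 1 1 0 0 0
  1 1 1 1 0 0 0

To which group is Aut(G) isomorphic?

The vertices split by degree into {e, f, g} (degree 4) and {a, b, c, d} (degree 3); every edge runs between the two parts, so G is the complete bipartite graph K_{3,4}. Automorphisms preserve the bipartition setwise (since the parts differ in size) and act as S_4 × S_3 within it; |Aut| = 144.

S_4 × S_3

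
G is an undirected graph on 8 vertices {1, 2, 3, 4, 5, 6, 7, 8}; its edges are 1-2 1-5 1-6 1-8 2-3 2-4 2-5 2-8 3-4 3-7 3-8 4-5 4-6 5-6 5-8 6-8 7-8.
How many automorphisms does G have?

1

The degree sequence is [4, 5, 4, 4, 5, 4, 2, 6]. Checking the degree-preserving permutations of the vertex set shows that none except the identity preserves every edge, so Aut(G) is trivial.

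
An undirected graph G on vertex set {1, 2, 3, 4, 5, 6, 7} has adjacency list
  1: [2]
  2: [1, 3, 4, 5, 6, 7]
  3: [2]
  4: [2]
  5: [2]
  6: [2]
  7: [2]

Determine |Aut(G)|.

720

Vertex 2 has degree 6 and every other vertex has degree 1, so G is the star K_{1,6} with centre 2. The 6 leaves are pairwise interchangeable while the centre is fixed, giving Aut(G) = S_6.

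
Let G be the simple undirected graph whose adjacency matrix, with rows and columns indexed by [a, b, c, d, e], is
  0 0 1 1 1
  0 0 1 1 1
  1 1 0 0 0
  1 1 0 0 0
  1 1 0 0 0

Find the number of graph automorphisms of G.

The vertices split by degree into {a, b} (degree 3) and {c, d, e} (degree 2); every edge runs between the two parts, so G is the complete bipartite graph K_{2,3}. The parts have unequal sizes, so no automorphism swaps them; each part is permuted independently, giving S_3 × S_2 of order 3!·2! = 12.

12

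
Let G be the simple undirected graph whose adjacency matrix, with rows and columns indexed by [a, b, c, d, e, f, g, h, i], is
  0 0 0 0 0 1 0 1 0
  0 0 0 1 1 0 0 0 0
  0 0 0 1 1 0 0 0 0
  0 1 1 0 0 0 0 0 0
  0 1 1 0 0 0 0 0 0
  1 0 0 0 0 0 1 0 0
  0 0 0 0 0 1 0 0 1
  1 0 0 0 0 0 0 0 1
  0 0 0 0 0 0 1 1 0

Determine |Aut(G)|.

80

G has two connected components, {a, f, g, h, i} and {b, c, d, e}; each is 2-regular, so G = C_5 ⊔ C_4. No automorphism exchanges components of different sizes, hence Aut(G) is the direct product D_4 × D_5, order 80.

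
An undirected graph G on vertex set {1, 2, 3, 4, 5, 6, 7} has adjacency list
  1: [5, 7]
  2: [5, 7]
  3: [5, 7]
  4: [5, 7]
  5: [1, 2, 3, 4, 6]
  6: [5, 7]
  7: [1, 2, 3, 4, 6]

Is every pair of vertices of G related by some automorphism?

Automorphisms preserve degree, but G has vertices of degree 2 and vertices of degree 5; no automorphism maps one to the other, so G is not vertex-transitive.

No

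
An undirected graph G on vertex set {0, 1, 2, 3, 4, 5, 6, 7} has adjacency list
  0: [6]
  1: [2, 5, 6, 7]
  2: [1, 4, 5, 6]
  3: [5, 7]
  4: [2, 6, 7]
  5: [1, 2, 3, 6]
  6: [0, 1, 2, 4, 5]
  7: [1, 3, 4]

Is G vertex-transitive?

No

Vertex 0 is the only vertex of degree 1, so every automorphism fixes it; G is not vertex-transitive.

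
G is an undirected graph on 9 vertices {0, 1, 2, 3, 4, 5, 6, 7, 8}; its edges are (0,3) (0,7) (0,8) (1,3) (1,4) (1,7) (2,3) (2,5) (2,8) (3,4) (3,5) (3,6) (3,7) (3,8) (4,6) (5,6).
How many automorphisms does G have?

Vertex 3 is the unique vertex of degree 8; the remaining 8 vertices each have degree 3 and induce a cycle, so G is the wheel on 9 vertices with hub 3. Every automorphism fixes the hub and acts on the rim 8-cycle, so Aut(G) ≅ Aut(C_8) = D_8 of order 16.

16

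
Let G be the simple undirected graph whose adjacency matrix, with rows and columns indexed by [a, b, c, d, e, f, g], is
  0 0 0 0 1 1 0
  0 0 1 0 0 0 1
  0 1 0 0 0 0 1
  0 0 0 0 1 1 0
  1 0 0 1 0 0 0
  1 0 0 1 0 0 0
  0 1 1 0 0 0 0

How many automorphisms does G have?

G has two connected components, {a, d, e, f} and {b, c, g}; each is 2-regular, so G = C_4 ⊔ C_3. The components are non-isomorphic (different sizes), so Aut(G) = Aut(C_4) × Aut(C_3) = D_4 × D_3 of order 8·6 = 48.

48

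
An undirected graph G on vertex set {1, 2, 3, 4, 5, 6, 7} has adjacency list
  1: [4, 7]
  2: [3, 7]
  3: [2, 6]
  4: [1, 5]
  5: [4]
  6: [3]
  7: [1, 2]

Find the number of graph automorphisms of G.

The degree sequence is [2, 2, 2, 2, 1, 1, 2]; the two degree-1 vertices 5 and 6 are the ends of a path, so G = P_7. A path has exactly one nontrivial symmetry — reversal — giving Aut(G) of order 2.

2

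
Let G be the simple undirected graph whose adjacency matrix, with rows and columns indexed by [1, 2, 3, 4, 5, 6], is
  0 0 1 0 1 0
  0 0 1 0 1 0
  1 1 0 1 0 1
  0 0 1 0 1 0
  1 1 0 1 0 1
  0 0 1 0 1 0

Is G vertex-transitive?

Automorphisms preserve degree, but G has vertices of degree 2 and vertices of degree 4; no automorphism maps one to the other, so G is not vertex-transitive.

No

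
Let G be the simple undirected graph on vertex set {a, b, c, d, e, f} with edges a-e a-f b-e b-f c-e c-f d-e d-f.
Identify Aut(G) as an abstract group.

S_4 × S_2

The vertices split by degree into {e, f} (degree 4) and {a, b, c, d} (degree 2); every edge runs between the two parts, so G is the complete bipartite graph K_{2,4}. Automorphisms preserve the bipartition setwise (since the parts differ in size) and act as S_4 × S_2 within it; |Aut| = 48.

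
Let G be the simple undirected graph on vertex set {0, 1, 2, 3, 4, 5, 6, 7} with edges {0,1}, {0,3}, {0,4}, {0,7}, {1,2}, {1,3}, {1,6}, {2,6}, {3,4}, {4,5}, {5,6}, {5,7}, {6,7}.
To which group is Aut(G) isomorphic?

The degree sequence is [4, 4, 2, 3, 3, 3, 4, 3]. Checking the degree-preserving permutations of the vertex set shows that none except the identity preserves every edge, so Aut(G) is trivial.

1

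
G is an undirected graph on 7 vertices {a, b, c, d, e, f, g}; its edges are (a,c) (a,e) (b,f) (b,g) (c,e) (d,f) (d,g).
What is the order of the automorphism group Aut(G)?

48

G has two connected components, {b, d, f, g} and {a, c, e}; each is 2-regular, so G = C_4 ⊔ C_3. No automorphism exchanges components of different sizes, hence Aut(G) is the direct product D_4 × D_3, order 48.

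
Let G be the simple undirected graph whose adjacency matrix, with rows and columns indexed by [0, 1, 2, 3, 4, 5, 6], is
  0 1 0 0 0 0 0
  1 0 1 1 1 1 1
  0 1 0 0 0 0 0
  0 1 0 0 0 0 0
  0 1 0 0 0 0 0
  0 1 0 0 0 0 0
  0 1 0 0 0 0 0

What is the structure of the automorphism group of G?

S_6

Vertex 1 has degree 6 and every other vertex has degree 1, so G is the star K_{1,6} with centre 1. The 6 leaves are pairwise interchangeable while the centre is fixed, giving Aut(G) = S_6.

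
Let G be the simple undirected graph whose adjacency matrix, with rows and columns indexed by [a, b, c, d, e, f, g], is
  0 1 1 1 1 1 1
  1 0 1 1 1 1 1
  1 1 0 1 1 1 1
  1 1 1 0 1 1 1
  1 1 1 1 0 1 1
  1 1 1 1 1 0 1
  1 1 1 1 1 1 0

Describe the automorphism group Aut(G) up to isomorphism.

All 7 vertices are pairwise adjacent: G = K_7. Every bijection on the vertex set is an automorphism of K_7; hence Aut(K_7) ≅ S_7, order 5040.

S_7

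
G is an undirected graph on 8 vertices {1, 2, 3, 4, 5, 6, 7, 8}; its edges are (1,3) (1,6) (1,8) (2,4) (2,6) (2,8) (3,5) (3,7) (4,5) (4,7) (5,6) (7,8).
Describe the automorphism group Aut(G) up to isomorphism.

the hyperoctahedral group B_3

G is 3-regular and bipartite on 2^3 = 8 vertices with girth 4; it is the hypercube graph Q_3. The symmetry group of the 3-cube is the hyperoctahedral group B_3 = Z_2 ≀ S_3, of order 2^3·3! = 48.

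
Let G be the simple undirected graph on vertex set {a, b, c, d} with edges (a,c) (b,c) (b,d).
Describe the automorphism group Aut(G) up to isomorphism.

the cyclic group of order 2

The degree sequence is [1, 2, 2, 1]; the two degree-1 vertices a and d are the ends of a path, so G = P_4. The only nontrivial automorphism of a path is the end-to-end reflection, so Aut(G) ≅ Z_2.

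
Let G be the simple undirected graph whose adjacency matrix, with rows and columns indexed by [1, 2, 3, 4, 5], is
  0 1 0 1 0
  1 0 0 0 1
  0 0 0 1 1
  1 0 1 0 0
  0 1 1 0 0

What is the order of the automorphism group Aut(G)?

G is 2-regular and connected on 5 vertices, i.e. the cycle C_5. C_5 has 5 rotations and 5 reflections, so Aut(C_5) ≅ D_5 of order 10.

10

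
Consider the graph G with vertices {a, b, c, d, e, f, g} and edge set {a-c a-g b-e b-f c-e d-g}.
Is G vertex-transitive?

No

Automorphisms preserve degree, but G has vertices of degree 1 and vertices of degree 2; no automorphism maps one to the other, so G is not vertex-transitive.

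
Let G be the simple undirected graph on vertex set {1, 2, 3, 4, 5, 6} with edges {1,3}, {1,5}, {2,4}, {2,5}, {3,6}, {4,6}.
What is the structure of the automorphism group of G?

Every vertex has degree 2 and the graph is connected, so G is the 6-cycle C_6. The automorphisms of the 6-cycle are exactly the symmetries of a regular 6-gon: the dihedral group D_6, |D_6| = 12.

the dihedral group of order 12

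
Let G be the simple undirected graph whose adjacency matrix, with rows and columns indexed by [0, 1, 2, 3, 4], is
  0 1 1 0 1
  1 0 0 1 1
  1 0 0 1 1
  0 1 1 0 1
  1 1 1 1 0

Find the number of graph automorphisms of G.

Vertex 4 is the unique vertex of degree 4; the remaining 4 vertices each have degree 3 and induce a cycle, so G is the wheel on 5 vertices with hub 4. With the hub fixed, the remaining symmetry is that of the rim cycle C_4, giving the dihedral group D_4.

8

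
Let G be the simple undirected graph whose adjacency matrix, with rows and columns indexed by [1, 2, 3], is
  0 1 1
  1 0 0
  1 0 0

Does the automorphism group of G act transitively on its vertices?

Vertex 1 is the only vertex of degree 2, so every automorphism fixes it; G is not vertex-transitive.

No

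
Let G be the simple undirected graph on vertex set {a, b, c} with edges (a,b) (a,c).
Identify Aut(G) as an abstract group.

The degree sequence is [2, 1, 1]; the two degree-1 vertices b and c are the ends of a path, so G = P_3. The only nontrivial automorphism of a path is the end-to-end reflection, so Aut(G) ≅ Z_2.

C_2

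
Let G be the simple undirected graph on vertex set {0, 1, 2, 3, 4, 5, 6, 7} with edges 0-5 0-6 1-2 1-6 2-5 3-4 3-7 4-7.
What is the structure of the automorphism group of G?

G has two connected components, {0, 1, 2, 5, 6} and {3, 4, 7}; each is 2-regular, so G = C_5 ⊔ C_3. No automorphism exchanges components of different sizes, hence Aut(G) is the direct product D_5 × D_3, order 60.

D_5 × D_3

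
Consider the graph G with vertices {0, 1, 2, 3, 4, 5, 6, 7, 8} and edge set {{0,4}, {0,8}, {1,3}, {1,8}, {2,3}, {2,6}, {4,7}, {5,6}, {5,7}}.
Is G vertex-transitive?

Every vertex has degree 2 and the graph is connected, so G is the 9-cycle C_9. C_9 has 9 rotations and 9 reflections, so Aut(C_9) ≅ D_9 of order 18. Under this action every vertex can be carried to every other, so G is vertex-transitive.

Yes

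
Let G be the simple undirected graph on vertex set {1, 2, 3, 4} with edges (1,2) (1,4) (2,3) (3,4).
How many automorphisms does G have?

8

G is 2-regular and bipartite on 2^2 = 4 vertices with girth 4; it is the hypercube graph Q_2. The symmetry group of the 2-cube is the hyperoctahedral group B_2 = Z_2 ≀ S_2, of order 2^2·2! = 8.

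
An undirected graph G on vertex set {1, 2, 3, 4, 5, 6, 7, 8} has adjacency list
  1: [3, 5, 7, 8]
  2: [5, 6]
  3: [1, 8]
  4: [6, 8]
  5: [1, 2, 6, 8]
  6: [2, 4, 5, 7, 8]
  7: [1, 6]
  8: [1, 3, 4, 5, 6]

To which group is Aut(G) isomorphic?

The degree sequence is [4, 2, 2, 2, 4, 5, 2, 5]. Checking the degree-preserving permutations of the vertex set shows that none except the identity preserves every edge, so Aut(G) is trivial.

{e}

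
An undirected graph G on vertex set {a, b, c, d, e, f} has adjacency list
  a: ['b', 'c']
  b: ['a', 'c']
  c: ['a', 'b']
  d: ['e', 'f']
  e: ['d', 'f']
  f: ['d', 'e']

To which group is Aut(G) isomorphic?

G has two connected components, {d, e, f} and {a, b, c}; each is 2-regular, so G = C_3 ⊔ C_3. Aut of a disjoint union of two copies of C_3 is the wreath product D_3 ≀ Z_2, of order 2·6² = 72.

(D_3 × D_3) ⋊ Z_2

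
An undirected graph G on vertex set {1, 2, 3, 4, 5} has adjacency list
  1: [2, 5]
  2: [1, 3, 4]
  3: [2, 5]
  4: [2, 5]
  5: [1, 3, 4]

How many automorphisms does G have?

12

The vertices split by degree into {2, 5} (degree 3) and {1, 3, 4} (degree 2); every edge runs between the two parts, so G is the complete bipartite graph K_{2,3}. Automorphisms preserve the bipartition setwise (since the parts differ in size) and act as S_2 × S_3 within it; |Aut| = 12.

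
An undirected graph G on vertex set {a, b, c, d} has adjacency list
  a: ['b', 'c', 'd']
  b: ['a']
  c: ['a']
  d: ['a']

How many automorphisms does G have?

Vertex a has degree 3 and every other vertex has degree 1, so G is the star K_{1,3} with centre a. Any automorphism fixes the centre and permutes the 3 leaves freely, so Aut(G) ≅ S_3 of order 3! = 6.

6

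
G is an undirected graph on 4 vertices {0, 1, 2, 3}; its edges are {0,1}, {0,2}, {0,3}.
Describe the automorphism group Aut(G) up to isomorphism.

S_3

Vertex 0 has degree 3 and every other vertex has degree 1, so G is the star K_{1,3} with centre 0. Any automorphism fixes the centre and permutes the 3 leaves freely, so Aut(G) ≅ S_3 of order 3! = 6.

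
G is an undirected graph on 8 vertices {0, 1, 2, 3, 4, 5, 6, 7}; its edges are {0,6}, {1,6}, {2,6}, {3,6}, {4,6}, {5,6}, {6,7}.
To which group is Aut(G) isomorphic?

Vertex 6 has degree 7 and every other vertex has degree 1, so G is the star K_{1,7} with centre 6. The 7 leaves are pairwise interchangeable while the centre is fixed, giving Aut(G) = S_7.

the symmetric group on 7 letters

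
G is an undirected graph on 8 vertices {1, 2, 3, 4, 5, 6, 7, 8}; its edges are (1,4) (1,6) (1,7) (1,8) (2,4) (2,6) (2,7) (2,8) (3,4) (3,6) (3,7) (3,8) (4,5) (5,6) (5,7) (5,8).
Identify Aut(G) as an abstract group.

G is 4-regular and bipartite with parts {4, 6, 7, 8} and {1, 2, 3, 5} (each part is independent and every cross-pair is an edge), so G = K_{4,4}. Each part can be permuted independently (S_4 × S_4) and the two equal-size parts can also be swapped, giving (S_4 × S_4) ⋊ Z_2 of order 2·(4!)² = 1152.

S_4 ≀ Z_2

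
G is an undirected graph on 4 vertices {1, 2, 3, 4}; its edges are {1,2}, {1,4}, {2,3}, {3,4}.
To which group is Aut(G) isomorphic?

the dihedral group of order 8

Every vertex has degree 2 and the graph is connected, so G is the 4-cycle C_4. The automorphisms of the 4-cycle are exactly the symmetries of a regular 4-gon: the dihedral group D_4, |D_4| = 8.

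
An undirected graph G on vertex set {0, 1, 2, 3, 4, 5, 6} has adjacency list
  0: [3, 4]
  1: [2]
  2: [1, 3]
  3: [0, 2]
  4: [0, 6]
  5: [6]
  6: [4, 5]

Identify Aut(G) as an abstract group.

the cyclic group of order 2

The degree sequence is [2, 1, 2, 2, 2, 1, 2]; the two degree-1 vertices 1 and 5 are the ends of a path, so G = P_7. A path has exactly one nontrivial symmetry — reversal — giving Aut(G) of order 2.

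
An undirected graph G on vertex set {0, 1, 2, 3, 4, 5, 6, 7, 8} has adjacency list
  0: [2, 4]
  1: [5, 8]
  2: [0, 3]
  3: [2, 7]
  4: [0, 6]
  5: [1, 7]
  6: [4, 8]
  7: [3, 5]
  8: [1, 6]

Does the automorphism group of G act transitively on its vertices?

Yes

G is 2-regular and connected on 9 vertices, i.e. the cycle C_9. C_9 has 9 rotations and 9 reflections, so Aut(C_9) ≅ D_9 of order 18. Under this action every vertex can be carried to every other, so G is vertex-transitive.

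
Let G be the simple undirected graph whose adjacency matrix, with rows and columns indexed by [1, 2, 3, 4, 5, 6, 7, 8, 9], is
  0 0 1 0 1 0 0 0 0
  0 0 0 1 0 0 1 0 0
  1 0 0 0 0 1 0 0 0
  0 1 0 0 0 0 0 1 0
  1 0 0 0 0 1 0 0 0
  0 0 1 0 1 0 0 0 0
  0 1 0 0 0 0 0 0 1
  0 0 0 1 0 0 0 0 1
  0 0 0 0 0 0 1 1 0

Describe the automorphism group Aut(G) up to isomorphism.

D_5 × D_4

G has two connected components, {2, 4, 7, 8, 9} and {1, 3, 5, 6}; each is 2-regular, so G = C_5 ⊔ C_4. No automorphism exchanges components of different sizes, hence Aut(G) is the direct product D_5 × D_4, order 80.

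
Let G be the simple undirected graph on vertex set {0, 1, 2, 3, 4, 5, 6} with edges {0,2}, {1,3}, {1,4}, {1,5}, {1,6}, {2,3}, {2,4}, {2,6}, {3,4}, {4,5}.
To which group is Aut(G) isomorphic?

The degree sequence is [1, 4, 4, 3, 4, 2, 2]. Checking the degree-preserving permutations of the vertex set shows that none except the identity preserves every edge, so Aut(G) is trivial.

the trivial group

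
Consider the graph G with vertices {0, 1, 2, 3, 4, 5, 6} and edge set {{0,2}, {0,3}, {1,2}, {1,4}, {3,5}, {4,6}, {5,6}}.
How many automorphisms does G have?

14

G is 2-regular and connected on 7 vertices, i.e. the cycle C_7. C_7 has 7 rotations and 7 reflections, so Aut(C_7) ≅ D_7 of order 14.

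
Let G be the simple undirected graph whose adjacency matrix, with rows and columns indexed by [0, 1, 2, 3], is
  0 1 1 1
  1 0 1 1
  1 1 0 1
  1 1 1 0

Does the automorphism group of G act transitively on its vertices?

Yes

All 4 vertices are pairwise adjacent: G = K_4. Any permutation of the 4 vertices preserves K_4, so Aut(K_4) = S_4 of order 4! = 24. Under this action every vertex can be carried to every other, so G is vertex-transitive.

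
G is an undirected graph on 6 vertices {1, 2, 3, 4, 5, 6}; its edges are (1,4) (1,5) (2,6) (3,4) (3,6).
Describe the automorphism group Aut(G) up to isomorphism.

C_2

The degree sequence is [2, 1, 2, 2, 1, 2]; the two degree-1 vertices 2 and 5 are the ends of a path, so G = P_6. The only nontrivial automorphism of a path is the end-to-end reflection, so Aut(G) ≅ Z_2.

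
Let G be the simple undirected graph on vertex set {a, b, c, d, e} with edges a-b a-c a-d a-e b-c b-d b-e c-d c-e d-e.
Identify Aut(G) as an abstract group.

S_5

All 5 vertices are pairwise adjacent: G = K_5. Every bijection on the vertex set is an automorphism of K_5; hence Aut(K_5) ≅ S_5, order 120.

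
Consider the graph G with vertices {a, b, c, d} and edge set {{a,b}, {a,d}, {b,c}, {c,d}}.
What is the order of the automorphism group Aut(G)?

8

Every vertex has degree 2 and the graph is connected, so G is the 4-cycle C_4. C_4 has 4 rotations and 4 reflections, so Aut(C_4) ≅ D_4 of order 8.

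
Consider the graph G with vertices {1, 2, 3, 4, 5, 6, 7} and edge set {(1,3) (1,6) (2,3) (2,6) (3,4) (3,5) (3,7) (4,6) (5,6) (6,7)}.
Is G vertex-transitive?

No

Automorphisms preserve degree, but G has vertices of degree 2 and vertices of degree 5; no automorphism maps one to the other, so G is not vertex-transitive.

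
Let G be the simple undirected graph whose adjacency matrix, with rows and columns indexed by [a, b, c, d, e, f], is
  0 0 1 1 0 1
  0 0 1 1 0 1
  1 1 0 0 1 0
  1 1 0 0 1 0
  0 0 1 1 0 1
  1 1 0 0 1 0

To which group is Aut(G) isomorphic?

S_3 ≀ Z_2

G is 3-regular and bipartite with parts {c, d, f} and {a, b, e} (each part is independent and every cross-pair is an edge), so G = K_{3,3}. Each part can be permuted independently (S_3 × S_3) and the two equal-size parts can also be swapped, giving (S_3 × S_3) ⋊ Z_2 of order 2·(3!)² = 72.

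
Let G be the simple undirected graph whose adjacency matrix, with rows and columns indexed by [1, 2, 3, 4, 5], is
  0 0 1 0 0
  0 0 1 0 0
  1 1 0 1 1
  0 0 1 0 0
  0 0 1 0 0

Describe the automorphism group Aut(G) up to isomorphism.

Vertex 3 has degree 4 and every other vertex has degree 1, so G is the star K_{1,4} with centre 3. Any automorphism fixes the centre and permutes the 4 leaves freely, so Aut(G) ≅ S_4 of order 4! = 24.

the symmetric group on 4 letters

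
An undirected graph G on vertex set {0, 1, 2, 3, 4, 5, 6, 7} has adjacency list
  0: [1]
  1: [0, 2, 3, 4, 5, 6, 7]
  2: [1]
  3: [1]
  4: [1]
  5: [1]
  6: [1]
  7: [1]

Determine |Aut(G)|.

5040

Vertex 1 has degree 7 and every other vertex has degree 1, so G is the star K_{1,7} with centre 1. The 7 leaves are pairwise interchangeable while the centre is fixed, giving Aut(G) = S_7.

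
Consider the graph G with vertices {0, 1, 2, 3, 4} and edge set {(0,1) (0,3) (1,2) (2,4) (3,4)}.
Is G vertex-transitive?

Every vertex has degree 2 and the graph is connected, so G is the 5-cycle C_5. The automorphisms of the 5-cycle are exactly the symmetries of a regular 5-gon: the dihedral group D_5, |D_5| = 10. Under this action every vertex can be carried to every other, so G is vertex-transitive.

Yes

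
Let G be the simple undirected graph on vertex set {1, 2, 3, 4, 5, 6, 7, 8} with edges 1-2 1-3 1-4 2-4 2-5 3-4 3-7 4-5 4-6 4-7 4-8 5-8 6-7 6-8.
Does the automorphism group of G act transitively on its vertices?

Vertex 4 is the only vertex of degree 7, so every automorphism fixes it; G is not vertex-transitive.

No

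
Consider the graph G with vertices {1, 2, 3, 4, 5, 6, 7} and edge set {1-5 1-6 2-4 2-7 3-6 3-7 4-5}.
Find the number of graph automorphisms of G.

Every vertex has degree 2 and the graph is connected, so G is the 7-cycle C_7. C_7 has 7 rotations and 7 reflections, so Aut(C_7) ≅ D_7 of order 14.

14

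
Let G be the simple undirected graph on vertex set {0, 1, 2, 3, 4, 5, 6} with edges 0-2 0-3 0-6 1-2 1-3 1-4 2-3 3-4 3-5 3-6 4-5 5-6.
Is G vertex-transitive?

No

Vertex 3 is the only vertex of degree 6, so every automorphism fixes it; G is not vertex-transitive.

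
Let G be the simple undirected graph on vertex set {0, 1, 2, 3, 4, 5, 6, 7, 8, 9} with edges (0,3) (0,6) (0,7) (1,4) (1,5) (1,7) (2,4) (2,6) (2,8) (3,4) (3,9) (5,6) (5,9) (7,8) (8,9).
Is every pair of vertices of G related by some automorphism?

Yes

G is 3-regular on 10 vertices with no triangles and no 4-cycles (girth 5): this is the Petersen graph. It is a classical fact that the Petersen graph has automorphism group S_5 (order 120), arising from its description as the Kneser graph K(5,2). This group acts transitively on the 10 vertices.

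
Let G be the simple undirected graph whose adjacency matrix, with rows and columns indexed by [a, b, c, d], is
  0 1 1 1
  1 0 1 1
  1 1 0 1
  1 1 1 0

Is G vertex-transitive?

Every vertex has degree 3, so G is the complete graph K_4. Every bijection on the vertex set is an automorphism of K_4; hence Aut(K_4) ≅ S_4, order 24. Under this action every vertex can be carried to every other, so G is vertex-transitive.

Yes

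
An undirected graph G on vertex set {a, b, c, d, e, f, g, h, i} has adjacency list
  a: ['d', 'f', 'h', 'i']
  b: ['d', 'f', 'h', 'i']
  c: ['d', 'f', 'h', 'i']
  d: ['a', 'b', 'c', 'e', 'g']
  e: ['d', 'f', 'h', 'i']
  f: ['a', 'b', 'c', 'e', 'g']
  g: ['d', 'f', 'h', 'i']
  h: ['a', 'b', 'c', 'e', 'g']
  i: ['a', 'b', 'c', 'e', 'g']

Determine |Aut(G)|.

2880

The vertices split by degree into {d, f, h, i} (degree 5) and {a, b, c, e, g} (degree 4); every edge runs between the two parts, so G is the complete bipartite graph K_{4,5}. The parts have unequal sizes, so no automorphism swaps them; each part is permuted independently, giving S_5 × S_4 of order 5!·4! = 2880.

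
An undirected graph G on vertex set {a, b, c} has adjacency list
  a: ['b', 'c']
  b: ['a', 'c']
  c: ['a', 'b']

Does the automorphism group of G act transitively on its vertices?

Yes

Every vertex has degree 2, so G is the complete graph K_3. Every bijection on the vertex set is an automorphism of K_3; hence Aut(K_3) ≅ S_3, order 6. Under this action every vertex can be carried to every other, so G is vertex-transitive.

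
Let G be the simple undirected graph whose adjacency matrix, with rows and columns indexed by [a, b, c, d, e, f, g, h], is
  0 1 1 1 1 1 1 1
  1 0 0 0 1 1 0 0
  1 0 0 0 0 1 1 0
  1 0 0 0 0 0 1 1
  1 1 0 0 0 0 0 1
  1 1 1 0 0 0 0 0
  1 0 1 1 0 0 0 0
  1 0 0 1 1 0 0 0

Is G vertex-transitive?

Vertex a is the only vertex of degree 7, so every automorphism fixes it; G is not vertex-transitive.

No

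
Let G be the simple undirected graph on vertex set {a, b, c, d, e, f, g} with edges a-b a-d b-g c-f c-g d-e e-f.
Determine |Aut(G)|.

14

Every vertex has degree 2 and the graph is connected, so G is the 7-cycle C_7. C_7 has 7 rotations and 7 reflections, so Aut(C_7) ≅ D_7 of order 14.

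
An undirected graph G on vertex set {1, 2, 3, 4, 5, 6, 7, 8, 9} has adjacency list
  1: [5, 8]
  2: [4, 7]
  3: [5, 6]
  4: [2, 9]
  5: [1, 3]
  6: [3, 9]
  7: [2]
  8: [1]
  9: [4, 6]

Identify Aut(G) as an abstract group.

The degree sequence is [2, 2, 2, 2, 2, 2, 1, 1, 2]; the two degree-1 vertices 7 and 8 are the ends of a path, so G = P_9. A path has exactly one nontrivial symmetry — reversal — giving Aut(G) of order 2.

Z_2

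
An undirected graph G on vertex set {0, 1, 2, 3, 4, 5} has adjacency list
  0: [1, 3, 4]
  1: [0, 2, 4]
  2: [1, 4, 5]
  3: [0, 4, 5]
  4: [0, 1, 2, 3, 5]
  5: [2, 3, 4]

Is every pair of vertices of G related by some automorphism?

Vertex 4 is the only vertex of degree 5, so every automorphism fixes it; G is not vertex-transitive.

No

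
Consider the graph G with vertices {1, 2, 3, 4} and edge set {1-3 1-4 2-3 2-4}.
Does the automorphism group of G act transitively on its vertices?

Yes

Every vertex has degree 2 and the graph is connected, so G is the 4-cycle C_4. C_4 has 4 rotations and 4 reflections, so Aut(C_4) ≅ D_4 of order 8. Under this action every vertex can be carried to every other, so G is vertex-transitive.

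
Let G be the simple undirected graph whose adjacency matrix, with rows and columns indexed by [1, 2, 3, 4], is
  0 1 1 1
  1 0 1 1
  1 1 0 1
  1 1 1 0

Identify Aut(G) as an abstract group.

Every vertex has degree 3, so G is the complete graph K_4. Every bijection on the vertex set is an automorphism of K_4; hence Aut(K_4) ≅ S_4, order 24.

the symmetric group on 4 letters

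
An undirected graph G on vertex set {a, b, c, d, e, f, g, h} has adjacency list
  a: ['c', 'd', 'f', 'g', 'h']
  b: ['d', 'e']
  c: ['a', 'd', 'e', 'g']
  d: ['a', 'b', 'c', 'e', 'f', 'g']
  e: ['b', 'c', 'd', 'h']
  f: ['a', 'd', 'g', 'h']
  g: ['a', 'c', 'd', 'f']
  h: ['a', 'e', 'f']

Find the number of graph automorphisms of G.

The degree sequence is [5, 2, 4, 6, 4, 4, 4, 3]. Checking the degree-preserving permutations of the vertex set shows that none except the identity preserves every edge, so Aut(G) is trivial.

1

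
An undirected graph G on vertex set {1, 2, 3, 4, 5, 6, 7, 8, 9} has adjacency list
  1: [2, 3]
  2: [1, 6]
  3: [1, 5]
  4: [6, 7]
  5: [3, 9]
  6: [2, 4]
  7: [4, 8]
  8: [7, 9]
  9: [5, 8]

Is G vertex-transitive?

Yes

G is 2-regular and connected on 9 vertices, i.e. the cycle C_9. C_9 has 9 rotations and 9 reflections, so Aut(C_9) ≅ D_9 of order 18. This group acts transitively on the 9 vertices.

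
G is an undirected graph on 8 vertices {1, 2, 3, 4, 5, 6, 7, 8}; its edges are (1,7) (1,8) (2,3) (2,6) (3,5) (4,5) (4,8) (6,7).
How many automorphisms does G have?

Every vertex has degree 2 and the graph is connected, so G is the 8-cycle C_8. The automorphisms of the 8-cycle are exactly the symmetries of a regular 8-gon: the dihedral group D_8, |D_8| = 16.

16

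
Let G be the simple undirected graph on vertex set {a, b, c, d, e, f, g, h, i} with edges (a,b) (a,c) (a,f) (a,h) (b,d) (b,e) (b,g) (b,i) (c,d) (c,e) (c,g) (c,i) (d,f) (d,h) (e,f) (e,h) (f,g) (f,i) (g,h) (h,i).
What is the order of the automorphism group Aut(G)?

2880

The vertices split by degree into {b, c, f, h} (degree 5) and {a, d, e, g, i} (degree 4); every edge runs between the two parts, so G is the complete bipartite graph K_{4,5}. The parts have unequal sizes, so no automorphism swaps them; each part is permuted independently, giving S_5 × S_4 of order 5!·4! = 2880.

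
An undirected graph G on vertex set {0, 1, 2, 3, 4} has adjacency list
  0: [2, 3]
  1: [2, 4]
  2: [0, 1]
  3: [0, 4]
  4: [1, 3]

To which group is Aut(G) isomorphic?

D_5

Every vertex has degree 2 and the graph is connected, so G is the 5-cycle C_5. C_5 has 5 rotations and 5 reflections, so Aut(C_5) ≅ D_5 of order 10.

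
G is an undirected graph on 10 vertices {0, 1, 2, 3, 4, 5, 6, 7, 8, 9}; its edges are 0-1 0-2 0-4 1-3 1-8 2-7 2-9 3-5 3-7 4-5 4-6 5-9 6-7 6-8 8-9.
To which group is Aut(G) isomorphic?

S_5

G is 3-regular on 10 vertices with no triangles and no 4-cycles (girth 5): this is the Petersen graph. Viewing the Petersen graph as the Kneser graph K(5,2) — vertices are 2-subsets of {1,…,5}, edges join disjoint pairs — its automorphisms are exactly the permutations of the 5-element set, so Aut ≅ S_5 of order 120.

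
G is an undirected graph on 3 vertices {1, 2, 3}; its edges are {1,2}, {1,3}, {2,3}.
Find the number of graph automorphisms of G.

6

Every vertex has degree 2, so G is the complete graph K_3. Every bijection on the vertex set is an automorphism of K_3; hence Aut(K_3) ≅ S_3, order 6.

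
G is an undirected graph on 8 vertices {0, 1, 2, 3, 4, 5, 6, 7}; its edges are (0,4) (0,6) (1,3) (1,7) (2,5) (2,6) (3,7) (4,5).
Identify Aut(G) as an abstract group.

D_3 × D_5

G has two connected components, {0, 2, 4, 5, 6} and {1, 3, 7}; each is 2-regular, so G = C_5 ⊔ C_3. No automorphism exchanges components of different sizes, hence Aut(G) is the direct product D_3 × D_5, order 60.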